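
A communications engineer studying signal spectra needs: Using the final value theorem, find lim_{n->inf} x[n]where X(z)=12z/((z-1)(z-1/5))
Final value theorem: lim x[n]=lim_{z->1} (z-1)*X(z)
(z-1)*X(z)=12z/(z-1/5)
As z->1: 12/(1-1/5)=12/(4/5)=15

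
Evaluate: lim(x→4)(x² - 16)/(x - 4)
Factor: (x² - 16)=(x-4)(x+4)
Cancel (x-4): lim(x→4) (x+4)=8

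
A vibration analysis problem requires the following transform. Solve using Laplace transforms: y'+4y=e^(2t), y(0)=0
Take L: sY - 0 + 4Y = 1/(s-2)
Y(s + 4) = 1/(s-2) + 0
Y = 1/((s-2)(s + 4)) + 0/(s + 4)
Partial fractions: 1/((s-2)(s + 4)) = (1/6)/(s-2) - (1/6)/(s + 4)
So Y = (1/6)/(s-2) - (1/6)/(s + 4)
Inverse Laplace transform (L^(-1){1/(s-2)} = e^(2t), L^(-1){1/(s + 4)} = e^(-4t)):

Answer: y(t) = (1/6)·e^(2t) - (1/6)·e^(-4t)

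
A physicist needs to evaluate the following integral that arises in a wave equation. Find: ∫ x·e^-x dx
Integration by parts: u=x, dv=e^-x dx
du=dx, v=-e^-x
=-x·e^-x - ∫ -e^-x dx
=-x·e^-x - e^-x+C

Answer: -e^-x(x+1)+C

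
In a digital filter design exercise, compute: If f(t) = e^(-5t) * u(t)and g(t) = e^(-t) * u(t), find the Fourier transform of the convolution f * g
By the convolution theorem: F{f * g} = F(omega) * G(omega)
F(omega) = 1/(5+j * omega), G(omega) = 1/(1+j * omega)
F{f * g} = 1/((5+j * omega)(1+j * omega))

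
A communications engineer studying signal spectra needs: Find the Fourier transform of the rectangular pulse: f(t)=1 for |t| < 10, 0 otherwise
F(omega)=integral from -10 to 10 of e^(-j*omega*t) dt
=2*sin(10*omega)/omega=20*sinc(10*omega/pi)

Answer: 2*sin(10*omega)/omega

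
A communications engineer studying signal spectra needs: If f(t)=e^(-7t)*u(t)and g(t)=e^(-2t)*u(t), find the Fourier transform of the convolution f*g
By the convolution theorem: F{f * g} = F(omega) * G(omega)
F(omega) = 1/(7 + j * omega), G(omega) = 1/(2 + j * omega)
F{f * g} = 1/((7 + j * omega)(2 + j * omega))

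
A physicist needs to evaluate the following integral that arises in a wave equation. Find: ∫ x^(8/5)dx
Power rule: ∫ x^(8/5) dx = x^(13/5)/(13/5)+C

Answer: (5/13)·x^(13/5)+C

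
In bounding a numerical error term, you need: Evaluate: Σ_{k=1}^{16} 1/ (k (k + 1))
Partial fractions: 1/(k(k + 1)) = 1/k - 1/(k + 1)
Telescoping sum: 1(1 - 1/17) = 1·16/17

Answer: 16/17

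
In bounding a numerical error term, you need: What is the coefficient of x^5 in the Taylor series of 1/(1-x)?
1/(1-x)=Σ x^n for |x|<1
All coefficients are 1

Answer: 1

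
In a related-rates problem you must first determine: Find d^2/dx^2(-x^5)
Apply power rule 2 times:
d^1: -5x^4
d^2: -20x^3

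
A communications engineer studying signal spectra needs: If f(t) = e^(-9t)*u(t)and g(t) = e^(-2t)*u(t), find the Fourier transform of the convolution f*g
By the convolution theorem: F{f * g}=F(omega) * G(omega)
F(omega)=1/(9 + j * omega), G(omega)=1/(2 + j * omega)
F{f * g}=1/((9 + j * omega)(2 + j * omega))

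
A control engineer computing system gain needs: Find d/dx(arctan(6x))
d/dx[arctan(u)] = u'/(1+u²), u = 6x, u' = 6

Answer: 6/(1+36x²)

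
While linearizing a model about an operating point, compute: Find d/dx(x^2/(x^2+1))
Quotient rule: (f/g)'=(f'g - fg')/g²
f=x^2, f'=2x
g=x^2+1, g'=2x

Answer: (2x·(x^2+1)-2x^3)/(x^2+1)²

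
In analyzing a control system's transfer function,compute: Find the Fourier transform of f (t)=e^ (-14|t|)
Using the standard pair: F{e^(-a|t|)} = 2a/(a^2 + omega^2)
With a = 14: F(omega) = 28/(196 + omega^2)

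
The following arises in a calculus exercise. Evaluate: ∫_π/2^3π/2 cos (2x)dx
Antiderivative: sin(2x)/2
Evaluate at bounds: [sin(2·3π/2)/2] - [sin(2·π/2)/2]
=((0) - (0))/2=0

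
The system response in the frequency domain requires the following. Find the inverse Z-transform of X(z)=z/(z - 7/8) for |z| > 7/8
Standard pair: z/(z-a) <-> a^n * u[n] for causal signals
With a = 7/8: x[n] = (7/8)^n * u[n]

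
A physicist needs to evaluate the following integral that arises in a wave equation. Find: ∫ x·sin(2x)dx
By parts: u=x, dv=sin(2x) dx
du=dx, v=-cos(2x)/2
=-x·cos(2x)/2 + sin(2x)/2² + C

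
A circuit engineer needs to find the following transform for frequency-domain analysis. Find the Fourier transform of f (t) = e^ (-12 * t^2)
The Fourier transform of a Gaussian e^(-a * t^2) is sqrt(pi/a) * e^(-omega^2/(4a)).
With a = 12: F(omega) = sqrt(pi/12) * e^(-omega^2/48)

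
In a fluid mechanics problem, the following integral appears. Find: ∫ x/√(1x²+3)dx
Let u = x²+3, du = 2x dx
∫ (1/2)·u^(-1/2) du = √u+C

Answer: √(x²+3)+C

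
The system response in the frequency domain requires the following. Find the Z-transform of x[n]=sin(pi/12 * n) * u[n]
Z{sin(w0*n)*u[n]}=z*sin(w0)/(z^2 - 2z*cos(w0) + 1)
With w0=pi/12: X(z)=z*sin(pi/12)/(z^2 - 2z*cos(pi/12) + 1)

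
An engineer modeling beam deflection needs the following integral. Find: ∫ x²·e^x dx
Integration by parts twice:
First: u=x², dv=e^x dx => x²e^x - 2∫ xe^x dx
Second: u=x, dv=e^x dx => xe^x - e^x
Combining: x²e^x - 2xe^x+2e^x+C

Answer: e^x(x² - 2x+2)+C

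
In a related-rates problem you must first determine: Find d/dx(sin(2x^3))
Chain rule: d/dx[sin(u)]=cos(u)·u' where u=2x^3
u'=6x^2

Answer: 6x^2·cos(2x^3)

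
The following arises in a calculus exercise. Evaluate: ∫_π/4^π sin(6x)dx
Antiderivative: -cos(6x)/6
Evaluate at bounds: [-cos(6·π)/6] - [-cos(6·π/4)/6]
= (-(1) + (0))/6 = -1/6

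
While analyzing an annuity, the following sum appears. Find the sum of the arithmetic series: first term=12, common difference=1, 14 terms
Last term: a_n=12 + (14 - 1)·1=25
Sum=n(a_1 + a_n)/2=14(12 + 25)/2=259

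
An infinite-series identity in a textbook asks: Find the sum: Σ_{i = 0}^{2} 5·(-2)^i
Geometric series: S=a(1 - r^n)/(1 - r)
a=5, r=-2, n=3
S=5(1+8)/3=15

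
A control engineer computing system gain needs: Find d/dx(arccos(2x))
d/dx[arccos(u)] = -u'/√(1-u²), u = 2x, u' = 2

Answer: -2/√(1 - 4x²)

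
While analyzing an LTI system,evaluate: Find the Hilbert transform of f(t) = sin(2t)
The Hilbert transform shifts each frequency component by -pi/2.
H{sin(wt)} = -cos(wt)
With w = 2: H{sin(2t)} = -cos(2t)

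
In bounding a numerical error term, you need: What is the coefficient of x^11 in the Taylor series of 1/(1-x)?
1/(1-x) = Σ x^n for |x|<1
All coefficients are 1

Answer: 1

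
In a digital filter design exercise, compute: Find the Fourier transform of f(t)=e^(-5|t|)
Using the standard pair: F{e^(-a|t|)} = 2a/(a^2 + omega^2)
With a = 5: F(omega) = 10/(25 + omega^2)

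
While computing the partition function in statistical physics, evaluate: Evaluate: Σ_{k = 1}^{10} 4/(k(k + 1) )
Partial fractions: 4/(k(k+1))=4/k - 4/(k+1)
Telescoping sum: 4(1-1/11)=4·10/11

Answer: 40/11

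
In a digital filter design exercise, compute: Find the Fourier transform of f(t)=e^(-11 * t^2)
The Fourier transform of a Gaussian e^(-a*t^2) is sqrt(pi/a)*e^(-omega^2/(4a)).
With a=11: F(omega)=sqrt(pi/11)*e^(-omega^2/44)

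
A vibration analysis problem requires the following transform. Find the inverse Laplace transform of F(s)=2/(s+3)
L^(-1){2/(s-a)}=c·e^(at)
Here a=-3, c=2

Answer: 2e^(-3t)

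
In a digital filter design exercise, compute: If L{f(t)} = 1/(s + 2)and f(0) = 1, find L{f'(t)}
L{f'(t)} = s·F(s) - f(0) = s/(s + 2) - 1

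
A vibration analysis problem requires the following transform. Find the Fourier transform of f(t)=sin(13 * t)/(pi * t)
sin(W*t)/(pi*t) = (W/pi)*sinc(W*t/pi) is the impulse response of the ideal low-pass filter with cutoff W (here W = 13).
Its Fourier transform is a rectangular function:
F(omega) = 1 for |omega| < 13, 0 otherwise

Answer: rect(omega/26) [i.e., 1 for |omega| < 13, 0 otherwise]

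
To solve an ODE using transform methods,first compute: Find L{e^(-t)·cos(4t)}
First shifting: L{e^(at)f(t)} = F(s-a)
L{cos(4t)} = s/(s²+16)
Shift: (s+1)/((s+1)²+16)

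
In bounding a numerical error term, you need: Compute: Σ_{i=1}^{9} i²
Using formula: Σ i^2=n(n+1)(2n+1)/6=9·10·19/6=285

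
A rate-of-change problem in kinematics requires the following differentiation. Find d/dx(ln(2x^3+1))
Chain rule: d/dx[ln(u)]=u'/u where u=2x^3+1
u'=6x^2

Answer: (6x^2)/(2x^3+1)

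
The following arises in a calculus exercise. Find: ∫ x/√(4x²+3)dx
Let u = 4x² + 3, du = 8x dx
∫ (1/8)·u^(-1/2) du = √u/4 + C

Answer: √(4x² + 3)/4 + C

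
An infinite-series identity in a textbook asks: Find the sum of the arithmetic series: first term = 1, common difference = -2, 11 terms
Last term: a_n=1+(11-1)·-2=-19
Sum=n(a_1+a_n)/2=11(1+(-19))/2=-99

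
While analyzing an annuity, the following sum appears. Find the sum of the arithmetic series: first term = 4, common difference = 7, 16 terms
Last term: a_n = 4+(16-1)·7 = 109
Sum = n(a_1+a_n)/2 = 16(4+109)/2 = 904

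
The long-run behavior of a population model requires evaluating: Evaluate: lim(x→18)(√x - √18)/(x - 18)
Multiply by conjugate (√x+√18)/(√x+√18):
= (x - 18)/((x - 18)(√x+√18)) = 1/(√x+√18)
As x → 18: 1/(2√18)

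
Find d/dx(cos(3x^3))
Chain rule: d/dx[cos(u)] = -sin(u)·u' where u = 3x^3
u' = 9x^2

Answer: -9x^2·sin(3x^3)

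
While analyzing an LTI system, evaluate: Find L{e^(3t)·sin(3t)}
First shifting: L{e^(at)f(t)} = F(s-a)
L{sin(3t)} = 3/(s² + 9)
Shift: 3/((s-3)² + 9)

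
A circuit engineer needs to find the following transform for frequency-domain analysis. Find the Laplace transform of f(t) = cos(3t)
L{cos(wt)} = s/(s²+w²)
L{cos(3t)} = s/(s²+9)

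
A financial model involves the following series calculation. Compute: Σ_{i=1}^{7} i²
Using formula: Σ i^2=n(n + 1)(2n + 1)/6=7·8·15/6=140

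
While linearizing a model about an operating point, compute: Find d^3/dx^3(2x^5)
Apply power rule 3 times:
d^1: 10x^4
d^2: 40x^3
d^3: 120x^2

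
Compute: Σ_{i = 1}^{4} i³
Using formula: Σ i^3=[n(n+1)/2]²=[4·5/2]²=100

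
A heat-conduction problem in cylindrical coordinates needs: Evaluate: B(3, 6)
B(x,y) = Γ(x)Γ(y)/Γ(x+y) = (x-1)!(y-1)!/(x+y-1)!
B(3,6) = 2!·5!/8! = 1/168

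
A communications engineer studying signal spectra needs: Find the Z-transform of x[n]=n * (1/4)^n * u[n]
Using the property Z{n * a^n * u[n]}=az/(z-a)^2
With a=1/4: X(z)=(1/4)z/(z - 1/4)^2, |z| > 1/4

Answer: (1/4)z/(z - 1/4)^2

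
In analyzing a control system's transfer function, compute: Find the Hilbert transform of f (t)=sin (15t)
The Hilbert transform shifts each frequency component by -pi/2.
H{sin(wt)}=-cos(wt)
With w=15: H{sin(15t)}=-cos(15t)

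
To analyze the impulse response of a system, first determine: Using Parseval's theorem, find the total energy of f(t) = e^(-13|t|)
Parseval's theorem: E = integral |f(t)|^2 dt = (1/2pi) integral |F(omega)|^2 domega
E = integral_{-inf}^{inf} e^(-26|t|) dt = 2*integral_0^inf e^(-26t) dt = 2/(2*13) = 1/13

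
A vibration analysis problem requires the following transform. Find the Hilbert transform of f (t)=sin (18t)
The Hilbert transform shifts each frequency component by -pi/2.
H{sin(wt)}=-cos(wt)
With w=18: H{sin(18t)}=-cos(18t)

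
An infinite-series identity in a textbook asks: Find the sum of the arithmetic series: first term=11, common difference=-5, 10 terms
Last term: a_n=11 + (10 - 1)·-5=-34
Sum=n(a_1 + a_n)/2=10(11 + (-34))/2=-115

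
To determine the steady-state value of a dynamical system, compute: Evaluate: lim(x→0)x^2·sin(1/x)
Squeeze theorem: -|x^2| ≤ x^2·sin(1/x) ≤ |x^2|
Since x^2 → 0 as x → 0, by squeeze theorem the limit is 0

Answer: 0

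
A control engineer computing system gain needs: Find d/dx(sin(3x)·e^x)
Product rule: (fg)' = f'g+fg'
f = sin(3x), f' = 3·cos(3x)
g = e^x, g' = e^x

Answer: 3·cos(3x)·e^x+sin(3x)·e^x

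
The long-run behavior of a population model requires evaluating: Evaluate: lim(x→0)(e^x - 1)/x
L'Hôpital (0/0): lim e^x/1=1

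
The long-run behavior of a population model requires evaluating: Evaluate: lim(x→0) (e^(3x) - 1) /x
L'Hôpital (0/0): lim 3e^(3x)/1 = 3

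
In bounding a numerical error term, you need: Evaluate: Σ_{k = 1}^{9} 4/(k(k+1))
Partial fractions: 4/(k(k+1))=4/k - 4/(k+1)
Telescoping sum: 4(1-1/10)=4·9/10

Answer: 18/5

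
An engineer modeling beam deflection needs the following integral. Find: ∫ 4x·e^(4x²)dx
Let u = 4x², du = 8x dx
∫ (1/2)e^u du = e^u/2 + C

Answer: e^(4x²)/2 + C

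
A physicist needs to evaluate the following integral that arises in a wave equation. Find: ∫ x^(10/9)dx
Power rule: ∫ x^(10/9) dx=x^(19/9)/(19/9) + C

Answer: (9/19)·x^(19/9) + C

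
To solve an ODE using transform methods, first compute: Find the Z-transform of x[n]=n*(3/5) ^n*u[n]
Using the property Z{n*a^n*u[n]}=az/(z-a)^2
With a=3/5: X(z)=(3/5)z/(z - 3/5)^2, |z| > 3/5

Answer: (3/5)z/(z - 3/5)^2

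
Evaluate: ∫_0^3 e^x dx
Antiderivative: e^x
Evaluate: (e^3-1)

Answer: e^3-1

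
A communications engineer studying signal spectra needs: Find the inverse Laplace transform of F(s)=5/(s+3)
L^(-1){5/(s-a)}=c·e^(at)
Here a=-3, c=5

Answer: 5e^(-3t)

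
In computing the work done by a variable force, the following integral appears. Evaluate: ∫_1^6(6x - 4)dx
Step 1: Find antiderivative F(x) = 3x^2-4x
Step 2: F(6) - F(1) = 84 - (-1) = 85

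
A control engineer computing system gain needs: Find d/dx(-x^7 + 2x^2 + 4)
Power rule: d/dx(ax^n)=n·a·x^(n-1)
Term by term: -7·x^6 + 4·x

Answer: -7x^6 + 4x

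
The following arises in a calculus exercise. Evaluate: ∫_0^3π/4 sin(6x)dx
Antiderivative: -cos(6x)/6
Evaluate at bounds: [-cos(6·3π/4)/6] - [-cos(6·0)/6]
= (-(0) + (1))/6 = 1/6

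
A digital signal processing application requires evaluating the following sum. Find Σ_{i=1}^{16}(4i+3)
=4·Σ i + 3·16=4·136 + 48=592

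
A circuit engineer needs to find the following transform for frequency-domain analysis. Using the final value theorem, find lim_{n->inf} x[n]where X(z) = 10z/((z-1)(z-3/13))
Final value theorem: lim x[n]=lim_{z->1} (z-1) * X(z)
(z-1) * X(z)=10z/(z-3/13)
As z->1: 10/(1-3/13)=10/(10/13)=13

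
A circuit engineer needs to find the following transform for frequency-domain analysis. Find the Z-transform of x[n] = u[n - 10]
Using the time-shift property: Z{u[n-10]}=z^(-10) * z/(z-1)
=z^(-9)/(z-1)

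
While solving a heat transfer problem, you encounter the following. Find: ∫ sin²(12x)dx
Using identity sin²(u)=(1 - cos(2u))/2:
∫ (1 - cos(24x))/2 dx=x/2 - sin(24x)/48 + C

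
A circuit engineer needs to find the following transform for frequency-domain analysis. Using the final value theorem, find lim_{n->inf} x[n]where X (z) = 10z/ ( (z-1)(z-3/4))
Final value theorem: lim x[n] = lim_{z->1} (z-1) * X(z)
(z-1) * X(z) = 10z/(z-3/4)
As z->1: 10/(1 - 3/4) = 10/(1/4) = 40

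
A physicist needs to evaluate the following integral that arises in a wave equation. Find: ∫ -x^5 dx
Using power rule: ∫ -x^5 dx = -1/6 x^6 + C = (-1/6)x^6 + C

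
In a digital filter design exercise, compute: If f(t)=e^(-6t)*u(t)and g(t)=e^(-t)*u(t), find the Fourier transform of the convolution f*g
By the convolution theorem: F{f*g} = F(omega)*G(omega)
F(omega) = 1/(6+j*omega), G(omega) = 1/(1+j*omega)
F{f*g} = 1/((6+j*omega)(1+j*omega))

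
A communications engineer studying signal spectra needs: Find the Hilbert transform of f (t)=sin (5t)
The Hilbert transform shifts each frequency component by -pi/2.
H{sin(wt)}=-cos(wt)
With w=5: H{sin(5t)}=-cos(5t)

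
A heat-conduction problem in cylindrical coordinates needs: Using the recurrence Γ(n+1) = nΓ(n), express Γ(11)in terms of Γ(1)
Γ(11)=10Γ(10)=10·9Γ(9)=...=10!·Γ(1)=3628800·Γ(1)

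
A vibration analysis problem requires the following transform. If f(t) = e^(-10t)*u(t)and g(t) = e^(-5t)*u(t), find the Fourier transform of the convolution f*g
By the convolution theorem: F{f * g}=F(omega) * G(omega)
F(omega)=1/(10+j * omega), G(omega)=1/(5+j * omega)
F{f * g}=1/((10+j * omega)(5+j * omega))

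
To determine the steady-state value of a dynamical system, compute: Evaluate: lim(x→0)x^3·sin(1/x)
Squeeze theorem: -|x^3| ≤ x^3·sin(1/x) ≤ |x^3|
Since x^3 → 0 as x → 0, by squeeze theorem the limit is 0

Answer: 0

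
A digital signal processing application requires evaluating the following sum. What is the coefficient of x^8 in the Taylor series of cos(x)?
cos(x) = Σ (-1)^k x^(2k)/(2k)!
For x^8: (-1)^4/8! = 1/40320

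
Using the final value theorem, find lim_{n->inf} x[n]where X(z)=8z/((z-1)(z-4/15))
Final value theorem: lim x[n]=lim_{z->1} (z-1) * X(z)
(z-1) * X(z)=8z/(z-4/15)
As z->1: 8/(1 - 4/15)=8/(11/15)=120/11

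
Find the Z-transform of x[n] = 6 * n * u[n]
Z{n*u[n]} = z/(z-1)^2
By linearity: Z{6*n*u[n]} = 6z/(z-1)^2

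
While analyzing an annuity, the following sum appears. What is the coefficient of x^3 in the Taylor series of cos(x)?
cos(x) has only even powers. Coefficient of x^3 = 0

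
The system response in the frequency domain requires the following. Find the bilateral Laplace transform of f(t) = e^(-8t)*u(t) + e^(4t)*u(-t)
For e^(-8t) * u(t): L=1/(s+8), Re(s) > -8
For e^(4t) * u(-t): L=-1/(s-4), Re(s) < 4
Combined: F(s)=1/(s+8)-1/(s-4), -8 < Re(s) < 4

Answer: 1/(s+8)-1/(s-4), ROC: -8 < Re(s) < 4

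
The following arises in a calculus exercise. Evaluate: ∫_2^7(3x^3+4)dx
Step 1: Find antiderivative F(x) = (3/4)x^4+4x
Step 2: F(7) - F(2) = 7315/4 - (20) = 7235/4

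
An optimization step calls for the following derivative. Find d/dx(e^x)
Chain rule: d/dx[e^u] = e^u · u' where u = x
u' = 1

Answer: 1·e^x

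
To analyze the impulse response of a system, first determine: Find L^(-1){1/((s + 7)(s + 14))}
Partial fractions: 1/((s + 7)(s + 14))=A/(s + 7) + B/(s + 14)
Cover-up: A=1/(s + 14)|_{s=-7}=1/7; B=1/(s + 7)|_{s=-14}=-1/7
L^(-1)=(1/7)e^(-7t) - (1/7)e^(-14t)

Answer: (1/7)(e^(-7t) - e^(-14t))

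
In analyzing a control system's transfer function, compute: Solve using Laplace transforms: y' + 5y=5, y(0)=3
Take L of both sides: sY(s)-3+5Y(s)=5/s
Y(s)(s+5)=5/s+3
Y(s)=5/(s(s+5))+3/(s+5)
Partial fractions: 5/(s(s+5))=1/s - 1/(s+5)
So Y(s)=1/s+2/(s+5)
Inverse transform (L^(-1){1/s}=1, L^(-1){1/(s+5)}=e^(-5t)):

Answer: y(t)=1+2·e^(-5t)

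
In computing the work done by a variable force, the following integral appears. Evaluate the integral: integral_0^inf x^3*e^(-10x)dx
This is a Gamma integral. Substitute u=10x (du=10 dx):
integral_0^inf x^3 * e^(-10x) dx=(1/10^4) integral_0^inf u^3 * e^(-u) du
=Gamma(4)/10^4=3!/10^4=6/10000

Answer: 3/5000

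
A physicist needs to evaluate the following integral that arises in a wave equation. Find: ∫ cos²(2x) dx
Using identity cos²(u) = (1 + cos(2u))/2:
∫ (1 + cos(4x))/2 dx = x/2 + sin(4x)/8 + C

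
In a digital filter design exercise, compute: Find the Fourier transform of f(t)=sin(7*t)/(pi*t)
sin(W * t)/(pi * t)=(W/pi) * sinc(W * t/pi) is the impulse response of the ideal low-pass filter with cutoff W (here W=7).
Its Fourier transform is a rectangular function:
F(omega)=1 for |omega| < 7, 0 otherwise

Answer: rect(omega/14) [i.e., 1 for |omega| < 7, 0 otherwise]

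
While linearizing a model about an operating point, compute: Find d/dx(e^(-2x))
Chain rule: d/dx[e^u]=e^u · u' where u=-2x
u'=-2

Answer: -2·e^(-2x)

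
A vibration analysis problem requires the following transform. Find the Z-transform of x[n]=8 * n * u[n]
Z{n * u[n]}=z/(z-1)^2
By linearity: Z{8 * n * u[n]}=8z/(z-1)^2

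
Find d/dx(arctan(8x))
d/dx[arctan(u)]=u'/(1 + u²), u=8x, u'=8

Answer: 8/(1 + 64x²)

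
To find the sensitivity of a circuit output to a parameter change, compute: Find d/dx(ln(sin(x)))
Chain rule: d/dx[ln(u)] = u'/u where u = sin(x)
u' = cos(x)

Answer: (cos(x))/(sin(x))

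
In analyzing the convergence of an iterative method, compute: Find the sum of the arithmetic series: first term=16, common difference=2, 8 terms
Last term: a_n=16+(8-1)·2=30
Sum=n(a_1+a_n)/2=8(16+30)/2=184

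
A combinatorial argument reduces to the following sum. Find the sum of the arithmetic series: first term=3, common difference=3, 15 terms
Last term: a_n = 3+(15-1)·3 = 45
Sum = n(a_1+a_n)/2 = 15(3+45)/2 = 360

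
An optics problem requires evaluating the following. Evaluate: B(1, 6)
B(x,y) = Γ(x)Γ(y)/Γ(x+y) = (x-1)!(y-1)!/(x+y-1)!
B(1,6) = 0!·5!/6! = 1/6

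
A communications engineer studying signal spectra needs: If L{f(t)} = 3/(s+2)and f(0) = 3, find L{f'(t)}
L{f'(t)}=s·F(s) - f(0)=3s/(s + 2) - 3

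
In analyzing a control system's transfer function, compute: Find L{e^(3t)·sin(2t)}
First shifting: L{e^(at)f(t)}=F(s-a)
L{sin(2t)}=2/(s² + 4)
Shift: 2/((s-3)² + 4)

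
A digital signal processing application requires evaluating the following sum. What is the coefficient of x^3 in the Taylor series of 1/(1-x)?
1/(1-x) = Σ x^n for |x|<1
All coefficients are 1

Answer: 1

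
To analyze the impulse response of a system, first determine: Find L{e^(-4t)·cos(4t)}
First shifting: L{e^(at)f(t)}=F(s-a)
L{cos(4t)}=s/(s²+16)
Shift: (s+4)/((s+4)²+16)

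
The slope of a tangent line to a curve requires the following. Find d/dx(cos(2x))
Chain rule: d/dx[cos(u)] = -sin(u)·u' where u = 2x
u' = 2

Answer: -2·sin(2x)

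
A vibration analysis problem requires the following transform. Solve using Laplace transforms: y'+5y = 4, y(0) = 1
Take L of both sides: sY(s) - 1 + 5Y(s)=4/s
Y(s)(s + 5)=4/s + 1
Y(s)=4/(s(s + 5)) + 1/(s + 5)
Partial fractions: 4/(s(s + 5))=(4/5)/s - (4/5)/(s + 5)
So Y(s)=(4/5)/s + (1/5)/(s + 5)
Inverse transform (L^(-1){1/s}=1, L^(-1){1/(s + 5)}=e^(-5t)):

Answer: y(t)=4/5 + (1/5)·e^(-5t)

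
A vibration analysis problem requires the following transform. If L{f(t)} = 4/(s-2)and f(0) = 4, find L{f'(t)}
L{f'(t)} = s·F(s) - f(0) = 4s/(s-2)-4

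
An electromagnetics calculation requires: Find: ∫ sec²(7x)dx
Since d/dx[tan(7x)] = 7sec²(7x), integral = tan(7x)/7 + C

Answer: (1/7)tan(7x) + C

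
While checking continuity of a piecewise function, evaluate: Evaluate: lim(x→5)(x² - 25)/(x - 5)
Factor: (x² - 25) = (x-5)(x + 5)
Cancel (x-5): lim(x→5) (x + 5) = 10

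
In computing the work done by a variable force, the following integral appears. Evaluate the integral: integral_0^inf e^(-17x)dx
integral_0^inf e^(-17x) dx = [-1/17 * e^(-17x)]_0^inf
= 0 - (-1/17) = 1/17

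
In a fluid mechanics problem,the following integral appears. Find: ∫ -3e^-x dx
Since d/dx[e^-x]=- e^-x, we get 3e^-x + C

Answer: 3e^-x + C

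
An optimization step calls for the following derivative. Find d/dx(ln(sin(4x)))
Chain rule: d/dx[ln(u)]=u'/u where u=sin(4x)
u'=4cos(4x)

Answer: (4cos(4x))/(sin(4x))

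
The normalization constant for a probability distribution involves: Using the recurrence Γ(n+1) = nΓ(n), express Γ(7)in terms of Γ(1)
Γ(7)=6Γ(6)=6·5Γ(5)=...=6!·Γ(1)=720·Γ(1)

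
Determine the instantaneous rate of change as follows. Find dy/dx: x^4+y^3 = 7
Differentiate: 4x^3 + 3y^2·(dy/dx) = 0
dy/dx = -4x^3/(3y^2)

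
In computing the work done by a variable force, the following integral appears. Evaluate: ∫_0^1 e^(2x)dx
Antiderivative: (1/2)e^(2x)
Evaluate: (1/2)(e^2 - 1)

Answer: (e^2 - 1)/2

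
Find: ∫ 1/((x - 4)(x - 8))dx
Partial fractions: 1/((x-4)(x-8))=A/(x-4)+B/(x-8)
A=-1/4, B=1/4
∫ [-1/4· 1/(x-4)+1/4· 1/(x-8)] dx
=(1/4)[ln|x-8| - ln|x-4|]+C

Answer: (1/4)·ln|(x-8)/(x-4)|+C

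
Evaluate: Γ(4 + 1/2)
Γ(n+1/2) = (2n)!√π/(4^n·n!)
= 40320√π/(256·24) = (105/16)·√π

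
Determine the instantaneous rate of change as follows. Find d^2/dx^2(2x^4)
Apply power rule 2 times:
d^1: 8x^3
d^2: 24x^2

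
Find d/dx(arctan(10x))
d/dx[arctan(u)] = u'/(1 + u²), u = 10x, u' = 10

Answer: 10/(1 + 100x²)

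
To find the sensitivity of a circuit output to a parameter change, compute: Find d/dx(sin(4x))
Chain rule: d/dx[sin(u)] = cos(u)·u' where u = 4x
u' = 4

Answer: 4·cos(4x)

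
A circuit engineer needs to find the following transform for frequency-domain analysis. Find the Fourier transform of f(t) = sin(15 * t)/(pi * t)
sin(W * t)/(pi * t)=(W/pi) * sinc(W * t/pi) is the impulse response of the ideal low-pass filter with cutoff W (here W=15).
Its Fourier transform is a rectangular function:
F(omega)=1 for |omega| < 15, 0 otherwise

Answer: rect(omega/30) [i.e., 1 for |omega| < 15, 0 otherwise]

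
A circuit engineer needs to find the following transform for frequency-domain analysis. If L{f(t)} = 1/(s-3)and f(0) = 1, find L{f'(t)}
L{f'(t)} = s·F(s) - f(0) = s/(s-3) - 1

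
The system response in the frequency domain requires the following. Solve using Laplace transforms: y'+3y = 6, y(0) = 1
Take L of both sides: sY(s)-1+3Y(s)=6/s
Y(s)(s+3)=6/s+1
Y(s)=6/(s(s+3))+1/(s+3)
Partial fractions: 6/(s(s+3))=2/s - 2/(s+3)
So Y(s)=2/s - 1/(s+3)
Inverse transform (L^(-1){1/s}=1, L^(-1){1/(s+3)}=e^(-3t)):

Answer: y(t)=2 - e^(-3t)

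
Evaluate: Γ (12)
Γ(n)=(n-1)! for positive integers
Γ(12)=11!=39916800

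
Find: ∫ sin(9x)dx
Using substitution u=9x: ∫ sin(u) du/9=-cos(u)/9+C

Answer: (-1/9)cos(9x)+C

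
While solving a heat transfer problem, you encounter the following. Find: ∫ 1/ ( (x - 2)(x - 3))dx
Partial fractions: 1/((x-2)(x-3))=A/(x-2)+B/(x-3)
A=-1, B=1
∫ [-1· 1/(x-2)+1· 1/(x-3)] dx
=(1)[ln|x-3| - ln|x-2|]+C

Answer: ln|(x-3)/(x-2)|+C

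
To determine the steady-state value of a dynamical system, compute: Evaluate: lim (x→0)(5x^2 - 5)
Polynomial is continuous, so substitute x=0:
5·0^2 - 5=-5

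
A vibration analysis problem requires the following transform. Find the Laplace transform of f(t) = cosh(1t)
L{cosh(at)}=s/(s²-a²)
L{cosh(1t)}=s/(s²-1)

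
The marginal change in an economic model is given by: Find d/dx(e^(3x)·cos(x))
Product rule: (fg)'=f'g + fg'
f=e^(3x), f'=3·e^(3x)
g=cos(x), g'=-sin(x)

Answer: 3·e^(3x)·cos(x) - e^(3x)·sin(x)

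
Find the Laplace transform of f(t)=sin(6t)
L{sin(wt)}=w/(s² + w²)
L{sin(6t)}=6/(s² + 36)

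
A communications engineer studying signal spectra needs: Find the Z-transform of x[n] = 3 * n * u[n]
Z{n * u[n]}=z/(z-1)^2
By linearity: Z{3 * n * u[n]}=3z/(z-1)^2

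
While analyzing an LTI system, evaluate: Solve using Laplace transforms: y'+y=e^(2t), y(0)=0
Take L: sY - 0 + Y=1/(s-2)
Y(s + 1)=1/(s-2) + 0
Y=1/((s-2)(s + 1)) + 0/(s + 1)
Partial fractions: 1/((s-2)(s + 1))=(1/3)/(s-2) - (1/3)/(s + 1)
So Y=(1/3)/(s-2) - (1/3)/(s + 1)
Inverse Laplace transform (L^(-1){1/(s-2)}=e^(2t), L^(-1){1/(s + 1)}=e^(-t)):

Answer: y(t)=(1/3)·e^(2t) - (1/3)·e^(-t)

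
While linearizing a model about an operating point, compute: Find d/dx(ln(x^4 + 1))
Chain rule: d/dx[ln(u)] = u'/u where u = x^4 + 1
u' = 4x^3

Answer: (4x^3)/(x^4 + 1)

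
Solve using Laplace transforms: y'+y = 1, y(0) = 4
Take L of both sides: sY(s) - 4 + Y(s)=1/s
Y(s)(s + 1)=1/s + 4
Y(s)=1/(s(s + 1)) + 4/(s + 1)
Partial fractions: 1/(s(s + 1))=1/s - 1/(s + 1)
So Y(s)=1/s + 3/(s + 1)
Inverse transform (L^(-1){1/s}=1, L^(-1){1/(s + 1)}=e^(-t)):

Answer: y(t)=1 + 3·e^(-t)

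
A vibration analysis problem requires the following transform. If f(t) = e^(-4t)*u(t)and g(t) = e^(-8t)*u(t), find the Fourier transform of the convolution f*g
By the convolution theorem: F{f * g} = F(omega) * G(omega)
F(omega) = 1/(4+j * omega), G(omega) = 1/(8+j * omega)
F{f * g} = 1/((4+j * omega)(8+j * omega))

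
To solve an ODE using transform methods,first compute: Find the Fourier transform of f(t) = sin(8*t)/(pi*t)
sin(W * t)/(pi * t)=(W/pi) * sinc(W * t/pi) is the impulse response of the ideal low-pass filter with cutoff W (here W=8).
Its Fourier transform is a rectangular function:
F(omega)=1 for |omega| < 8, 0 otherwise

Answer: rect(omega/16) [i.e., 1 for |omega| < 8, 0 otherwise]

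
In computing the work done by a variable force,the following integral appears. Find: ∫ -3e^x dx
Since d/dx[e^x] = +e^x, we get -3e^x+C

Answer: -3e^x+C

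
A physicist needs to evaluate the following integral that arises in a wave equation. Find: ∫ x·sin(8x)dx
By parts: u=x, dv=sin(8x) dx
du=dx, v=-cos(8x)/8
=-x·cos(8x)/8+sin(8x)/8²+C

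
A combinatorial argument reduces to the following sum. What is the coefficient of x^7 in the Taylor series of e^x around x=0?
Taylor series of e^x=Σ x^n/n!
Coefficient of x^7=1/7!=1/5040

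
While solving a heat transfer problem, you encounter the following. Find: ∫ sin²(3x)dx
Using identity sin²(u) = (1 - cos(2u))/2:
∫ (1 - cos(6x))/2 dx = x/2 - sin(6x)/12 + C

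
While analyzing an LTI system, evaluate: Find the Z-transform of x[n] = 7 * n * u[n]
Z{n*u[n]} = z/(z-1)^2
By linearity: Z{7*n*u[n]} = 7z/(z-1)^2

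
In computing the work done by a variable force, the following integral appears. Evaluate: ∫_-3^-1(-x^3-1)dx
Step 1: Find antiderivative F(x)=(-1/4)x^4 - x
Step 2: F(-1) - F(-3)=3/4 - (-69/4)=18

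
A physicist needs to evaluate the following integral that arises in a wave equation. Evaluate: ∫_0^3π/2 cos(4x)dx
Antiderivative: sin(4x)/4
Evaluate at bounds: [sin(4·3π/2)/4] - [sin(4·0)/4]
= ((0) - (0))/4 = 0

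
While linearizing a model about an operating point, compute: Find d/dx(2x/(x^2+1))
Quotient rule: (f/g)'=(f'g - fg')/g²
f=2x, f'=2
g=x^2+1, g'=2x

Answer: (2·(x^2+1)-4x^2)/(x^2+1)²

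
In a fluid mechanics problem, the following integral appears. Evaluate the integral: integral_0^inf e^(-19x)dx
integral_0^inf e^(-19x) dx = [-1/19 * e^(-19x)]_0^inf
= 0 - (-1/19) = 1/19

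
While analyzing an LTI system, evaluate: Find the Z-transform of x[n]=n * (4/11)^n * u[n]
Using the property Z{n * a^n * u[n]} = az/(z-a)^2
With a = 4/11: X(z) = (4/11)z/(z - 4/11)^2, |z| > 4/11

Answer: (4/11)z/(z - 4/11)^2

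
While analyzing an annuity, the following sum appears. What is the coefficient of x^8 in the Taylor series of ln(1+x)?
ln(1+x) = Σ (-1)^(n+1) x^n/n
Coefficient of x^8 = (-1)^9/8 = -1/8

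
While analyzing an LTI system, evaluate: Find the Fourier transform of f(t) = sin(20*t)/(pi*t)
sin(W*t)/(pi*t) = (W/pi)*sinc(W*t/pi) is the impulse response of the ideal low-pass filter with cutoff W (here W = 20).
Its Fourier transform is a rectangular function:
F(omega) = 1 for |omega| < 20, 0 otherwise

Answer: rect(omega/40) [i.e., 1 for |omega| < 20, 0 otherwise]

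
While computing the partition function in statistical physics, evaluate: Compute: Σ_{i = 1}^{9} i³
Using formula: Σ i^3=[n(n + 1)/2]²=[9·10/2]²=2025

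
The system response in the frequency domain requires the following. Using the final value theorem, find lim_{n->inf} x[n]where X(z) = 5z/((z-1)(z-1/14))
Final value theorem: lim x[n] = lim_{z->1} (z-1)*X(z)
(z-1)*X(z) = 5z/(z-1/14)
As z->1: 5/(1 - 1/14) = 5/(13/14) = 70/13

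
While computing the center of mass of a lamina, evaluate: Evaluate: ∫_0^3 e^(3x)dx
Antiderivative: (1/3)e^(3x)
Evaluate: (1/3)(e^9 - 1)

Answer: (e^9 - 1)/3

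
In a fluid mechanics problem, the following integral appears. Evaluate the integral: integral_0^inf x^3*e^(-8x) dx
This is a Gamma integral. Substitute u = 8x (du = 8 dx):
integral_0^inf x^3 * e^(-8x) dx = (1/8^4) integral_0^inf u^3 * e^(-u) du
= Gamma(4)/8^4 = 3!/8^4 = 6/4096

Answer: 3/2048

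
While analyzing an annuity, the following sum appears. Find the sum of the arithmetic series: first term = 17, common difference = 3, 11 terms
Last term: a_n = 17+(11-1)·3 = 47
Sum = n(a_1+a_n)/2 = 11(17+47)/2 = 352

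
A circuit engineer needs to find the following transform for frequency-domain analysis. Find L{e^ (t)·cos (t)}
First shifting: L{e^(at)f(t)} = F(s-a)
L{cos(t)} = s/(s² + 1)
Shift: (s-1)/((s-1)² + 1)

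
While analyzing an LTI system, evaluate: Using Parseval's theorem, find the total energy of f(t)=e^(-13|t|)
Parseval's theorem: E=integral |f(t)|^2 dt=(1/2pi) integral |F(omega)|^2 domega
E=integral_{-inf}^{inf} e^(-26|t|) dt=2 * integral_0^inf e^(-26t) dt=2/(2 * 13)=1/13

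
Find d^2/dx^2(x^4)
Apply power rule 2 times:
d^1: 4x^3
d^2: 12x^2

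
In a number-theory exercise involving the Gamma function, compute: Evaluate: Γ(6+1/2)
Γ(n + 1/2)=(2n)!√π/(4^n·n!)
=479001600√π/(4096·720)=(10395/64)·√π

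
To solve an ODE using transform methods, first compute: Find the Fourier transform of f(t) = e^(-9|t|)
Using the standard pair: F{e^(-a|t|)}=2a/(a^2 + omega^2)
With a=9: F(omega)=18/(81 + omega^2)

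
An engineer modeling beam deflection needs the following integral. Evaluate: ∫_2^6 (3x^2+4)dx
Step 1: Find antiderivative F(x)=x^3 + 4x
Step 2: F(6) - F(2)=240 - (16)=224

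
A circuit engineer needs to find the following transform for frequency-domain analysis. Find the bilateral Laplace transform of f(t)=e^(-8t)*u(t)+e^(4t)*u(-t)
For e^(-8t) * u(t): L = 1/(s + 8), Re(s) > -8
For e^(4t) * u(-t): L = -1/(s-4), Re(s) < 4
Combined: F(s) = 1/(s + 8) - 1/(s-4), -8 < Re(s) < 4

Answer: 1/(s + 8) - 1/(s-4), ROC: -8 < Re(s) < 4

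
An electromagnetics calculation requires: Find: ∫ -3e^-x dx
Since d/dx[e^-x]=- e^-x, we get 3e^-x+C

Answer: 3e^-x+C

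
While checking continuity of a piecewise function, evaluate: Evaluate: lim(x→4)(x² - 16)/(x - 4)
Factor: (x² - 16) = (x-4)(x + 4)
Cancel (x-4): lim(x→4) (x + 4) = 8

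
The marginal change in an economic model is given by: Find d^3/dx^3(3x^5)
Apply power rule 3 times:
d^1: 15x^4
d^2: 60x^3
d^3: 180x^2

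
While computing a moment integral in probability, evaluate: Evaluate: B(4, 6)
B(x,y)=Γ(x)Γ(y)/Γ(x + y)=(x-1)!(y-1)!/(x + y-1)!
B(4,6)=3!·5!/9!=1/504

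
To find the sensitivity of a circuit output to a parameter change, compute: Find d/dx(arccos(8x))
d/dx[arccos(u)] = -u'/√(1-u²), u = 8x, u' = 8

Answer: -8/√(1-64x²)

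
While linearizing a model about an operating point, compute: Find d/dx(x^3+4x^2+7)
Power rule: d/dx(ax^n)=n·a·x^(n-1)
Term by term: 3·x^2+8·x

Answer: 3x^2+8x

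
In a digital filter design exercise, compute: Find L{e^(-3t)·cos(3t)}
First shifting: L{e^(at)f(t)} = F(s-a)
L{cos(3t)} = s/(s²+9)
Shift: (s+3)/((s+3)²+9)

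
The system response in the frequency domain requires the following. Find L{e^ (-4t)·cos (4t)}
First shifting: L{e^(at)f(t)}=F(s-a)
L{cos(4t)}=s/(s²+16)
Shift: (s+4)/((s+4)²+16)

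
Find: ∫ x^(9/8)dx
Power rule: ∫ x^(9/8) dx = x^(17/8)/(17/8)+C

Answer: (8/17)·x^(17/8)+C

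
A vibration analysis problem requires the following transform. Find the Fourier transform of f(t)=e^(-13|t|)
Using the standard pair: F{e^(-a|t|)}=2a/(a^2 + omega^2)
With a=13: F(omega)=26/(169 + omega^2)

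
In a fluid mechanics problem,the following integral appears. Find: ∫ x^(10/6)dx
Power rule: ∫ x^(5/3) dx = x^(8/3)/(8/3)+C

Answer: (3/8)·x^(8/3)+C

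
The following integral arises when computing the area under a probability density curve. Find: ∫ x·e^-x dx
Integration by parts: u=x, dv=e^-x dx
du=dx, v=-e^-x
=-x·e^-x - ∫ -e^-x dx
=-x·e^-x - e^-x+C

Answer: -e^-x(x+1)+C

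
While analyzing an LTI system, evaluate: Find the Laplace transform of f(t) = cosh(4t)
L{cosh(at)} = s/(s²-a²)
L{cosh(4t)} = s/(s²-16)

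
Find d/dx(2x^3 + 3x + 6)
Power rule: d/dx(ax^n)=n·a·x^(n-1)
Term by term: 6·x^2 + 3

Answer: 6x^2 + 3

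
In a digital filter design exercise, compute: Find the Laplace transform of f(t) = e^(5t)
L{e^(at)}=1/(s-a)
L{e^(5t)}=1/(s-5)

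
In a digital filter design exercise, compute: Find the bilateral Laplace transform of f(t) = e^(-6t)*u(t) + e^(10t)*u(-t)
For e^(-6t)*u(t): L = 1/(s+6), Re(s) > -6
For e^(10t)*u(-t): L = -1/(s-10), Re(s) < 10
Combined: F(s) = 1/(s+6)-1/(s-10), -6 < Re(s) < 10

Answer: 1/(s+6)-1/(s-10), ROC: -6 < Re(s) < 10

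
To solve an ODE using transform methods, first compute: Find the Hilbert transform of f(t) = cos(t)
The Hilbert transform shifts each frequency component by -pi/2.
H{cos(wt)} = sin(wt)
With w = 1: H{cos(t)} = sin(t)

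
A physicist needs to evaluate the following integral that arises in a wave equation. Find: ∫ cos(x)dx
Using standard integral: ∫ cos(x) dx = sin(x) + C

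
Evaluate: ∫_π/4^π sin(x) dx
Antiderivative: -cos(x)
Evaluate at bounds: [-cos(1·π)/1] - [-cos(1·π/4)/1]
= (-(-1) + (√2/2))/1 = 1 + √2/2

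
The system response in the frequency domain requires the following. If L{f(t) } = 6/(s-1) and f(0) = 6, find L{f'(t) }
L{f'(t)} = s·F(s) - f(0) = 6s/(s-1)-6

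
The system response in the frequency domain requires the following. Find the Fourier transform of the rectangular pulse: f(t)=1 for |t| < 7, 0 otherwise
F(omega)=integral from -7 to 7 of e^(-j * omega * t) dt
=2 * sin(7 * omega)/omega=14 * sinc(7 * omega/pi)

Answer: 2 * sin(7 * omega)/omega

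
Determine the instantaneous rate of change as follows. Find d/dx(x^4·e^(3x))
Product rule: (fg)'=f'g + fg'
f=x^4, f'=4x^3
g=e^(3x), g'=3·e^(3x)

Answer: 4x^3·e^(3x) + 3x^4·e^(3x)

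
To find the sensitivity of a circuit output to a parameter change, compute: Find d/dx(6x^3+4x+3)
Power rule: d/dx(ax^n)=n·a·x^(n-1)
Term by term: 18·x^2 + 4

Answer: 18x^2 + 4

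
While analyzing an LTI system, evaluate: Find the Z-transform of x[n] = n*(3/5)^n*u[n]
Using the property Z{n * a^n * u[n]} = az/(z-a)^2
With a = 3/5: X(z) = (3/5)z/(z - 3/5)^2, |z| > 3/5

Answer: (3/5)z/(z - 3/5)^2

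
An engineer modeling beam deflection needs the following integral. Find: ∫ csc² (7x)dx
Since d/dx[-cot(7x)]=7csc²(7x), integral=-cot(7x)/7 + C

Answer: (-1/7)cot(7x) + C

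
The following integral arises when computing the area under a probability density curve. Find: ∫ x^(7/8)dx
Power rule: ∫ x^(7/8) dx = x^(15/8)/(15/8) + C

Answer: (8/15)·x^(15/8) + C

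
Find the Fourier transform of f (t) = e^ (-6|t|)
Using the standard pair: F{e^(-a|t|)}=2a/(a^2+omega^2)
With a=6: F(omega)=12/(36+omega^2)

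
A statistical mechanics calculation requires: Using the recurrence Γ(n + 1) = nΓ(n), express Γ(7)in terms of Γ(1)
Γ(7) = 6Γ(6) = 6·5Γ(5) = ... = 6!·Γ(1) = 720·Γ(1)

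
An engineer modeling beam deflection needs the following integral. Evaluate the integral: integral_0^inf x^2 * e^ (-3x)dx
This is a Gamma integral. Substitute u=3x (du=3 dx):
integral_0^inf x^2*e^(-3x) dx=(1/3^3) integral_0^inf u^2*e^(-u) du
=Gamma(3)/3^3=2!/3^3=2/27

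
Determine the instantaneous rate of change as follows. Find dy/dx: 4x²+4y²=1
Differentiate: 8x + 8y·(dy/dx) = 0
dy/dx = -8x/(8y) = -1·(x/y)

Answer: dy/dx = -1·(x/y)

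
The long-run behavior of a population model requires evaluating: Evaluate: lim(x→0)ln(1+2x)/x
L'Hôpital (0/0): lim 2/(1 + 2x) / 1=2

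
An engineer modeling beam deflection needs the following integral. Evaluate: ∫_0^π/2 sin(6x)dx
Antiderivative: -cos(6x)/6
Evaluate at bounds: [-cos(6·π/2)/6] - [-cos(6·0)/6]
= (-(-1) + (1))/6 = 1/3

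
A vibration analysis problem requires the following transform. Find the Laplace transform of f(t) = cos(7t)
L{cos(wt)}=s/(s² + w²)
L{cos(7t)}=s/(s² + 49)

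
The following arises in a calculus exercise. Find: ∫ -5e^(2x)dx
Since d/dx[e^(2x)]=2e^(2x), we get -5/2 e^(2x) + C

Answer: (-5/2)e^(2x) + C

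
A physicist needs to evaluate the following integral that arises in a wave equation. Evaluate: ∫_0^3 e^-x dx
Antiderivative: -e^-x
Evaluate: -(e^-3-1)

Answer: (e^-3-1)/(-1)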